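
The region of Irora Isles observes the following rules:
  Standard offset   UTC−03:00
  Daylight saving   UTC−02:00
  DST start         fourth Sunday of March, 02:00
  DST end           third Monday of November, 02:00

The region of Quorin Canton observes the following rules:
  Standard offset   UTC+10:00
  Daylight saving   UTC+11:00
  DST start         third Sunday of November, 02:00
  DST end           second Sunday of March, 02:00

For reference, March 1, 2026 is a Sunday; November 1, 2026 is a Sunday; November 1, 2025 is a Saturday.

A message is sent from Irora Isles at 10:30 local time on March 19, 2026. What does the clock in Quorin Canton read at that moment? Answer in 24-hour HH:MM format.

23:30

1 March 2026 is a Sunday, so the first Sunday is March 1 and the fourth is March 22.
1 November 2026 is a Sunday, so the first Monday is November 2 and the third is November 16.
March 19, 2026 is outside the daylight-saving period (22 March – 16 November), so Irora Isles is on standard time, UTC−03:00.
10:30 Irora Isles + 3h = 13:30 UTC.
1 November 2025 is a Saturday, so the first Sunday is November 2 and the third is November 16.
1 March 2026 is a Sunday, so the first Sunday is March 1 and the second is March 8.
At the standard offset (UTC+10:00), 13:30 UTC + 10h = 23:30 Quorin Canton standard time.
The standard-time date in Quorin Canton, March 19, 2026, is outside the daylight-saving period (16 November 2025 – 8 March 2026), so Quorin Canton is on standard time, UTC+10:00.
13:30 UTC + 10h = 23:30 Quorin Canton.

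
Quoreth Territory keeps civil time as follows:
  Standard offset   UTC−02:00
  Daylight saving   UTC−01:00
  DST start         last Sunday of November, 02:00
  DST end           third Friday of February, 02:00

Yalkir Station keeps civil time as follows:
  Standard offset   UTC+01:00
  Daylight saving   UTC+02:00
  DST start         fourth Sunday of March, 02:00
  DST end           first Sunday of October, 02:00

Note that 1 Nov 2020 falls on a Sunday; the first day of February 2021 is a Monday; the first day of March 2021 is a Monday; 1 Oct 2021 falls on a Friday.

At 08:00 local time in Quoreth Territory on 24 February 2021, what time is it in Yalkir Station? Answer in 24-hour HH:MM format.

11:00

1 November 2020 is a Sunday, so Sundays fall on 1, 8, 15, 22, 29; the last is November 29.
1 February 2021 is a Monday, so the first Friday is February 5 and the third is February 19.
24 February 2021 does not fall between 29 November 2020 and 19 February 2021, so daylight saving is not in effect and Quoreth Territory is at UTC−02:00.
08:00 Quoreth Territory + 2h = 10:00 UTC.
1 March 2021 is a Monday, so the first Sunday is March 7 and the fourth is March 28.
1 October 2021 is a Friday, so the first Sunday is October 3.
At the standard offset (UTC+01:00), 10:00 UTC + 1h = 11:00 Yalkir Station standard time.
Daylight saving runs 28 March – 3 October; the standard-time date in Yalkir Station, 24 February 2021, is outside that window, so Yalkir Station is on standard time at UTC+01:00.
10:00 UTC + 1h = 11:00 Yalkir Station.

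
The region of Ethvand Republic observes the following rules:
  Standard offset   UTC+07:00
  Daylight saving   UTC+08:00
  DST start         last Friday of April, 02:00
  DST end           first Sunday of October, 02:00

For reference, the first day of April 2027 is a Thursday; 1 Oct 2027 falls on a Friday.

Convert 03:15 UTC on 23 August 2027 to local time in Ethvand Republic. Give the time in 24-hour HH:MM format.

11:15

1 April 2027 is a Thursday, so Fridays fall on 2, 9, 16, 23, 30; the last is April 30.
1 October 2027 is a Friday, so the first Sunday is October 3.
At the standard offset (UTC+07:00), 03:15 UTC + 7h = 10:15 Ethvand Republic standard time.
The standard-time date in Ethvand Republic, 23 August 2027, falls between 30 April and 3 October, so daylight saving is in effect and Ethvand Republic is at UTC+08:00.
03:15 UTC + 8h = 11:15 local.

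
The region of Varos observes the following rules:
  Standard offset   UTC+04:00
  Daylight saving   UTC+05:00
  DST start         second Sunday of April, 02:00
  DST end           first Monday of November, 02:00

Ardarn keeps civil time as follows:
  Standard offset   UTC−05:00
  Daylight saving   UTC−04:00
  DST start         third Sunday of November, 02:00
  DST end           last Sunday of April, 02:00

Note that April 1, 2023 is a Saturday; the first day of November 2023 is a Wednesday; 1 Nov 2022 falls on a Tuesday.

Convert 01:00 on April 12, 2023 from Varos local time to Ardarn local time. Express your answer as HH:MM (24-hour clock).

16:00

1 April 2023 is a Saturday, so the first Sunday is April 2 and the second is April 9.
1 November 2023 is a Wednesday, so the first Monday is November 6.
April 12, 2023 falls between 9 April and 6 November, so daylight saving is in effect and Varos is at UTC+05:00.
01:00 Varos − 5h = 20:00 UTC (rolling into the previous day, 11 April 2023).
1 November 2022 is a Tuesday, so the first Sunday is November 6 and the third is November 20.
1 April 2023 is a Saturday, so Sundays fall on 2, 9, 16, 23, 30; the last is April 30.
At the standard offset (UTC−05:00), 20:00 UTC − 5h = 15:00 Ardarn standard time.
The standard-time date in Ardarn, April 11, 2023, lies within the daylight-saving period (20 November 2022 – 30 April 2023), so Ardarn is on daylight time, UTC−04:00.
20:00 UTC − 4h = 16:00 Ardarn.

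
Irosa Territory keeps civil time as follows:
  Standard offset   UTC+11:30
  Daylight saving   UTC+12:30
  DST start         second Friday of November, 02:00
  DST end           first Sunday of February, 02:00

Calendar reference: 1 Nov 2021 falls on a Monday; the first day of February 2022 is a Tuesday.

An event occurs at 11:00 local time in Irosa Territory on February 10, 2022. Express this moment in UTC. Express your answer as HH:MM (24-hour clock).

23:30

1 November 2021 is a Monday, so the first Friday is November 5 and the second is November 12.
1 February 2022 is a Tuesday, so the first Sunday is February 6.
February 10, 2022 is outside the daylight-saving period (12 November 2021 – 6 February 2022), so Irosa Territory is on standard time, UTC+11:30.
11:00 local − 11h30m = 23:30 UTC (rolling into the previous day, 9 February 2022).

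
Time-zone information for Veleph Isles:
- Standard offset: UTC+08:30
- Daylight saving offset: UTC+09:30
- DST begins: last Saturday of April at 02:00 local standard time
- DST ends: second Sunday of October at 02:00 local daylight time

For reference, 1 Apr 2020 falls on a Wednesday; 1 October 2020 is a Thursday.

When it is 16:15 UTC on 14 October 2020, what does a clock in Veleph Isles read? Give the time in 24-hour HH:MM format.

00:45

1 April 2020 is a Wednesday, so Saturdays fall on 4, 11, 18, 25; the last is April 25.
1 October 2020 is a Thursday, so the first Sunday is October 4 and the second is October 11.
At the standard offset (UTC+08:30), 16:15 UTC + 8h30m = 00:45 Veleph Isles standard time (rolling into the next day, 15 October 2020).
The standard-time date in Veleph Isles, 15 October 2020, is outside the daylight-saving period (25 April – 11 October), so Veleph Isles is on standard time, UTC+08:30.
16:15 UTC + 8h30m = 00:45 local (rolling into the next day, 15 October 2020).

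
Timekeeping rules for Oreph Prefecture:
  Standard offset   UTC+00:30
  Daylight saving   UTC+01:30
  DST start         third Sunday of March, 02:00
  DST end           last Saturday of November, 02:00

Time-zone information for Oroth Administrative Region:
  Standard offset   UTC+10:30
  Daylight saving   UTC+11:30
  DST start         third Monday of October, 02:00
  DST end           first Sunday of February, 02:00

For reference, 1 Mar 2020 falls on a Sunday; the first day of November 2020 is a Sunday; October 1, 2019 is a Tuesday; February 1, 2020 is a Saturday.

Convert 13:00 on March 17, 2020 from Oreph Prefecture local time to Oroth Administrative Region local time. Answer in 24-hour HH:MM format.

22:00

1 March 2020 is a Sunday, so the first Sunday is March 1 and the third is March 15.
1 November 2020 is a Sunday, so Saturdays fall on 7, 14, 21, 28; the last is November 28.
March 17, 2020 lies within the daylight-saving period (15 March – 28 November), so Oreph Prefecture is on daylight time, UTC+01:30.
13:00 Oreph Prefecture − 1h30m = 11:30 UTC.
1 October 2019 is a Tuesday, so the first Monday is October 7 and the third is October 21.
1 February 2020 is a Saturday, so the first Sunday is February 2.
At the standard offset (UTC+10:30), 11:30 UTC + 10h30m = 22:00 Oroth Administrative Region standard time.
Daylight saving runs 21 October 2019 – 2 February 2020; the standard-time date in Oroth Administrative Region, March 17, 2020, is outside that window, so Oroth Administrative Region is on standard time at UTC+10:30.
11:30 UTC + 10h30m = 22:00 Oroth Administrative Region.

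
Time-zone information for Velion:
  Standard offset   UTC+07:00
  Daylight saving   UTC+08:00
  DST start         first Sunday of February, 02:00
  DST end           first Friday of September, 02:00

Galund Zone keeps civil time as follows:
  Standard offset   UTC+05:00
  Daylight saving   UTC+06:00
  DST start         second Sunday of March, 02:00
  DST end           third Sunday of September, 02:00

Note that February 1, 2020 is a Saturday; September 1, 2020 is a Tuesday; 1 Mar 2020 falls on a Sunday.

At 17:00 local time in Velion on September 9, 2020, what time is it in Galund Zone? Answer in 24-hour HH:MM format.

16:00

1 February 2020 is a Saturday, so the first Sunday is February 2.
1 September 2020 is a Tuesday, so the first Friday is September 4.
Daylight saving runs 2 February – 4 September; September 9, 2020 is outside that window, so Velion is on standard time at UTC+07:00.
17:00 Velion − 7h = 10:00 UTC.
1 March 2020 is a Sunday, so the first Sunday is March 1 and the second is March 8.
1 September 2020 is a Tuesday, so the first Sunday is September 6 and the third is September 20.
At the standard offset (UTC+05:00), 10:00 UTC + 5h = 15:00 Galund Zone standard time.
The standard-time date in Galund Zone, September 9, 2020, lies within the daylight-saving period (8 March – 20 September), so Galund Zone is on daylight time, UTC+06:00.
10:00 UTC + 6h = 16:00 Galund Zone.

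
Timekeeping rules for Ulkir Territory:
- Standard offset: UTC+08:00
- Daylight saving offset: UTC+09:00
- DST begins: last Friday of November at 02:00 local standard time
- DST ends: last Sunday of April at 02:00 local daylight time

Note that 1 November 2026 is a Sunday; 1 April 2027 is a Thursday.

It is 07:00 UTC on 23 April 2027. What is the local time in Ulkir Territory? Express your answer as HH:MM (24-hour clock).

16:00

1 November 2026 is a Sunday, so Fridays fall on 6, 13, 20, 27; the last is November 27.
1 April 2027 is a Thursday, so Sundays fall on 4, 11, 18, 25; the last is April 25.
At the standard offset (UTC+08:00), 07:00 UTC + 8h = 15:00 Ulkir Territory standard time.
Daylight saving runs 27 November 2026 – 25 April 2027; the standard-time date in Ulkir Territory, 23 April 2027, is inside that window, so Ulkir Territory is at UTC+09:00.
07:00 UTC + 9h = 16:00 local.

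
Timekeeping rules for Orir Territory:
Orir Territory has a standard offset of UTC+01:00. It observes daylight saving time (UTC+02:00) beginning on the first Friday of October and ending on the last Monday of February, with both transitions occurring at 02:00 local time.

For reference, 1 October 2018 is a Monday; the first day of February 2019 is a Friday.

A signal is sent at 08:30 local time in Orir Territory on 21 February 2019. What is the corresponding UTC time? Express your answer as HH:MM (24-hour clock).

06:30

1 October 2018 is a Monday, so the first Friday is October 5.
1 February 2019 is a Friday, so Mondays fall on 4, 11, 18, 25; the last is February 25.
21 February 2019 falls between 5 October 2018 and 25 February 2019, so daylight saving is in effect and Orir Territory is at UTC+02:00.
08:30 local − 2h = 06:30 UTC.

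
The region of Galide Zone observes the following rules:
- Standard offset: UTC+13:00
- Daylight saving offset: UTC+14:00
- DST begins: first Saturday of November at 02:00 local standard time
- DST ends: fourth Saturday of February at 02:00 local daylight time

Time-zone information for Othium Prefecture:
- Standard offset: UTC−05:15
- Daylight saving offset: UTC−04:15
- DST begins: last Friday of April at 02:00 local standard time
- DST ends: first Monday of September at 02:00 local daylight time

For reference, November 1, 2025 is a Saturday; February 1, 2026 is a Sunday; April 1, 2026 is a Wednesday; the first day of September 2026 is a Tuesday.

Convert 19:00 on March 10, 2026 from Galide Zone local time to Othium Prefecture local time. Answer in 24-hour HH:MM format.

00:45

1 November 2025 is a Saturday, so the first Saturday is November 1.
1 February 2026 is a Sunday, so the first Saturday is February 7 and the fourth is February 28.
Daylight saving runs 1 November 2025 – 28 February 2026; March 10, 2026 is outside that window, so Galide Zone is on standard time at UTC+13:00.
19:00 Galide Zone − 13h = 06:00 UTC.
1 April 2026 is a Wednesday, so Fridays fall on 3, 10, 17, 24; the last is April 24.
1 September 2026 is a Tuesday, so the first Monday is September 7.
At the standard offset (UTC−05:15), 06:00 UTC − 5h15m = 00:45 Othium Prefecture standard time.
The standard-time date in Othium Prefecture, March 10, 2026, is outside the daylight-saving period (24 April – 7 September), so Othium Prefecture is on standard time, UTC−05:15.
06:00 UTC − 5h15m = 00:45 Othium Prefecture.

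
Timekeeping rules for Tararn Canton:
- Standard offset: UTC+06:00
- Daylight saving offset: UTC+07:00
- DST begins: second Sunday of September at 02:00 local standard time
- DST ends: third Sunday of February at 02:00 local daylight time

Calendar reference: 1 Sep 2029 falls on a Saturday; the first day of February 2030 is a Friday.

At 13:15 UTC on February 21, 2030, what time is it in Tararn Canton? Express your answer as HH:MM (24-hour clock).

1 September 2029 is a Saturday, so the first Sunday is September 2 and the second is September 9.
1 February 2030 is a Friday, so the first Sunday is February 3 and the third is February 17.
At the standard offset (UTC+06:00), 13:15 UTC + 6h = 19:15 Tararn Canton standard time.
Daylight saving runs 9 September 2029 – 17 February 2030; the standard-time date in Tararn Canton, February 21, 2030, is outside that window, so Tararn Canton is on standard time at UTC+06:00.
13:15 UTC + 6h = 19:15 local.

19:15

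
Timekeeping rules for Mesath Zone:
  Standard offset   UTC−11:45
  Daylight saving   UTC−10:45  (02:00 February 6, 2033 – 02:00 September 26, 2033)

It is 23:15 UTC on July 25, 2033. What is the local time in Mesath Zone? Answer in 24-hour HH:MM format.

At the standard offset (UTC−11:45), 23:15 UTC − 11h45m = 11:30 Mesath Zone standard time.
The standard-time date in Mesath Zone, July 25, 2033, falls between 6 February and 26 September, so daylight saving is in effect and Mesath Zone is at UTC−10:45.
23:15 UTC − 10h45m = 12:30 local.

12:30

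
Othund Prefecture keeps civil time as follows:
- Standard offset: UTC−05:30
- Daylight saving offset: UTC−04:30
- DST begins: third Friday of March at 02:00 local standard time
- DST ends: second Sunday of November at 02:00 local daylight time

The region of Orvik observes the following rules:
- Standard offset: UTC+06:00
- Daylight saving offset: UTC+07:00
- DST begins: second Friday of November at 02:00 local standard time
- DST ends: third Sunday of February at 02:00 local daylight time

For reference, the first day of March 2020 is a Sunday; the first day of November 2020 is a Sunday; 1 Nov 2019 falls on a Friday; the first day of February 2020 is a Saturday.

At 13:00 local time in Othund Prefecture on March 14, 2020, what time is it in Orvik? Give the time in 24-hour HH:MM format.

1 March 2020 is a Sunday, so the first Friday is March 6 and the third is March 20.
1 November 2020 is a Sunday, so the first Sunday is November 1 and the second is November 8.
March 14, 2020 is outside the daylight-saving period (20 March – 8 November), so Othund Prefecture is on standard time, UTC−05:30.
13:00 Othund Prefecture + 5h30m = 18:30 UTC.
1 November 2019 is a Friday, so the first Friday is November 1 and the second is November 8.
1 February 2020 is a Saturday, so the first Sunday is February 2 and the third is February 16.
At the standard offset (UTC+06:00), 18:30 UTC + 6h = 00:30 Orvik standard time (rolling into the next day, 15 March 2020).
The standard-time date in Orvik, March 15, 2020, is outside the daylight-saving period (8 November 2019 – 16 February 2020), so Orvik is on standard time, UTC+06:00.
18:30 UTC + 6h = 00:30 Orvik (rolling into the next day, 15 March 2020).

00:30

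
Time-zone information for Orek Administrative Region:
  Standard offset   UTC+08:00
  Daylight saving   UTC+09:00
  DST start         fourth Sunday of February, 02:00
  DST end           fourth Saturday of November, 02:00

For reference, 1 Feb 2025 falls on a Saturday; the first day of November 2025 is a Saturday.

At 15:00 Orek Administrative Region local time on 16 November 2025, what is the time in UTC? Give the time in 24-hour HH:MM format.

1 February 2025 is a Saturday, so the first Sunday is February 2 and the fourth is February 23.
1 November 2025 is a Saturday, so the first Saturday is November 1 and the fourth is November 22.
16 November 2025 falls between 23 February and 22 November, so daylight saving is in effect and Orek Administrative Region is at UTC+09:00.
15:00 local − 9h = 06:00 UTC.

06:00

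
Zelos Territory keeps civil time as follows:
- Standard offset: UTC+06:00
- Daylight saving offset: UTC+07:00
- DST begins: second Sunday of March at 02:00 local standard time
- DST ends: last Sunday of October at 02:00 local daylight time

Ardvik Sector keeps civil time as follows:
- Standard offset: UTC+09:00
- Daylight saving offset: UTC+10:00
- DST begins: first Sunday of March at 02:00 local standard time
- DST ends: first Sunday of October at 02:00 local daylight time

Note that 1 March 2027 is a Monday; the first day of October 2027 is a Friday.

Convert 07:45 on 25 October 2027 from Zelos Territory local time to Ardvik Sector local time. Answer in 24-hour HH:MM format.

09:45

1 March 2027 is a Monday, so the first Sunday is March 7 and the second is March 14.
1 October 2027 is a Friday, so Sundays fall on 3, 10, 17, 24, 31; the last is October 31.
25 October 2027 lies within the daylight-saving period (14 March – 31 October), so Zelos Territory is on daylight time, UTC+07:00.
07:45 Zelos Territory − 7h = 00:45 UTC.
1 March 2027 is a Monday, so the first Sunday is March 7.
1 October 2027 is a Friday, so the first Sunday is October 3.
At the standard offset (UTC+09:00), 00:45 UTC + 9h = 09:45 Ardvik Sector standard time.
The standard-time date in Ardvik Sector, 25 October 2027, does not fall between 7 March and 3 October, so daylight saving is not in effect and Ardvik Sector is at UTC+09:00.
00:45 UTC + 9h = 09:45 Ardvik Sector.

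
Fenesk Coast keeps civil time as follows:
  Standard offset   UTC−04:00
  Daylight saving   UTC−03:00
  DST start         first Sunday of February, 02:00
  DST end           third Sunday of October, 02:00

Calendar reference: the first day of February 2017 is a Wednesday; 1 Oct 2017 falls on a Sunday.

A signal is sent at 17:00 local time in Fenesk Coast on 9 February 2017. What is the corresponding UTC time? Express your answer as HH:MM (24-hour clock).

1 February 2017 is a Wednesday, so the first Sunday is February 5.
1 October 2017 is a Sunday, so the first Sunday is October 1 and the third is October 15.
9 February 2017 falls between 5 February and 15 October, so daylight saving is in effect and Fenesk Coast is at UTC−03:00.
17:00 local + 3h = 20:00 UTC.

20:00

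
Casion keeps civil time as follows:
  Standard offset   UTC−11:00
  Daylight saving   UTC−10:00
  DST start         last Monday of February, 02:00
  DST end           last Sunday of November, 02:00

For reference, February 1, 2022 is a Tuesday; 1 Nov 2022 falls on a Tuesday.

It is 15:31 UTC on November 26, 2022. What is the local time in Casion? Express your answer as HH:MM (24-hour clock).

05:31

1 February 2022 is a Tuesday, so Mondays fall on 7, 14, 21, 28; the last is February 28.
1 November 2022 is a Tuesday, so Sundays fall on 6, 13, 20, 27; the last is November 27.
At the standard offset (UTC−11:00), 15:31 UTC − 11h = 04:31 Casion standard time.
The standard-time date in Casion, November 26, 2022, falls between 28 February and 27 November, so daylight saving is in effect and Casion is at UTC−10:00.
15:31 UTC − 10h = 05:31 local.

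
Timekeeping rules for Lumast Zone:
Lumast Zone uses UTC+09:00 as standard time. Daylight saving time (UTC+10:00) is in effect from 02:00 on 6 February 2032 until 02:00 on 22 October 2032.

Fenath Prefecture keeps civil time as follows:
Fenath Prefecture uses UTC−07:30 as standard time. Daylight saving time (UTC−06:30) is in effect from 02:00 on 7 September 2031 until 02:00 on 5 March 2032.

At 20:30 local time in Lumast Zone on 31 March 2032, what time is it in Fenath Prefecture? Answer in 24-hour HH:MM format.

31 March 2032 lies within the daylight-saving period (6 February – 22 October), so Lumast Zone is on daylight time, UTC+10:00.
20:30 Lumast Zone − 10h = 10:30 UTC.
At the standard offset (UTC−07:30), 10:30 UTC − 7h30m = 03:00 Fenath Prefecture standard time.
The standard-time date in Fenath Prefecture, 31 March 2032, is outside the daylight-saving period (7 September 2031 – 5 March 2032), so Fenath Prefecture is on standard time, UTC−07:30.
10:30 UTC − 7h30m = 03:00 Fenath Prefecture.

03:00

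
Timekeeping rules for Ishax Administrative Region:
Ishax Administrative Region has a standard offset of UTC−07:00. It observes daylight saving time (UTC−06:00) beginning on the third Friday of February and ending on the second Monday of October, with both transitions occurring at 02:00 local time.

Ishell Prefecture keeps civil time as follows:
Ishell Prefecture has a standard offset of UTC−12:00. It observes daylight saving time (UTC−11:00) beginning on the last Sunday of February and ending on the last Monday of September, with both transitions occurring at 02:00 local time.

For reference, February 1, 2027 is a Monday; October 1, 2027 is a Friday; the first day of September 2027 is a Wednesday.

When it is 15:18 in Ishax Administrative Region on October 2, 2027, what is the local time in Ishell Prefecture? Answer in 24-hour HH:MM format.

1 February 2027 is a Monday, so the first Friday is February 5 and the third is February 19.
1 October 2027 is a Friday, so the first Monday is October 4 and the second is October 11.
October 2, 2027 lies within the daylight-saving period (19 February – 11 October), so Ishax Administrative Region is on daylight time, UTC−06:00.
15:18 Ishax Administrative Region + 6h = 21:18 UTC.
1 February 2027 is a Monday, so Sundays fall on 7, 14, 21, 28; the last is February 28.
1 September 2027 is a Wednesday, so Mondays fall on 6, 13, 20, 27; the last is September 27.
At the standard offset (UTC−12:00), 21:18 UTC − 12h = 09:18 Ishell Prefecture standard time.
Daylight saving runs 28 February – 27 September; the standard-time date in Ishell Prefecture, October 2, 2027, is outside that window, so Ishell Prefecture is on standard time at UTC−12:00.
21:18 UTC − 12h = 09:18 Ishell Prefecture.

09:18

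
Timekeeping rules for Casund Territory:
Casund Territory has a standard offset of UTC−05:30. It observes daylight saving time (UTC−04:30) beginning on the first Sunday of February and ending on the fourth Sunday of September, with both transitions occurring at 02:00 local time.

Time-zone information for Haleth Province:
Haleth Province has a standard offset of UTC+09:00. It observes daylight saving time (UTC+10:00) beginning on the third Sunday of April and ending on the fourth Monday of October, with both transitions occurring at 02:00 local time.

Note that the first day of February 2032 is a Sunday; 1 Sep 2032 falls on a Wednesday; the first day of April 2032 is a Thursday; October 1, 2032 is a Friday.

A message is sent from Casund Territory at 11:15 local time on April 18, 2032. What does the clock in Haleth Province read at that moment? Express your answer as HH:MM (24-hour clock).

01:45

1 February 2032 is a Sunday, so the first Sunday is February 1.
1 September 2032 is a Wednesday, so the first Sunday is September 5 and the fourth is September 26.
Daylight saving runs 1 February – 26 September; April 18, 2032 is inside that window, so Casund Territory is at UTC−04:30.
11:15 Casund Territory + 4h30m = 15:45 UTC.
1 April 2032 is a Thursday, so the first Sunday is April 4 and the third is April 18.
1 October 2032 is a Friday, so the first Monday is October 4 and the fourth is October 25.
At the standard offset (UTC+09:00), 15:45 UTC + 9h = 00:45 Haleth Province standard time (rolling into the next day, 19 April 2032).
The standard-time date in Haleth Province, April 19, 2032, falls between 18 April and 25 October, so daylight saving is in effect and Haleth Province is at UTC+10:00.
15:45 UTC + 10h = 01:45 Haleth Province (rolling into the next day, 19 April 2032).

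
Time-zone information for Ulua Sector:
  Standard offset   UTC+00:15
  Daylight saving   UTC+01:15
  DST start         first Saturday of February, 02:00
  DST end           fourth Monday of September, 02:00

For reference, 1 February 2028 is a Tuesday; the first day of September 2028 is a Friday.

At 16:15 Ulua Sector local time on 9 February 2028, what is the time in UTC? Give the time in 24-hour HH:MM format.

1 February 2028 is a Tuesday, so the first Saturday is February 5.
1 September 2028 is a Friday, so the first Monday is September 4 and the fourth is September 25.
9 February 2028 lies within the daylight-saving period (5 February – 25 September), so Ulua Sector is on daylight time, UTC+01:15.
16:15 local − 1h15m = 15:00 UTC.

15:00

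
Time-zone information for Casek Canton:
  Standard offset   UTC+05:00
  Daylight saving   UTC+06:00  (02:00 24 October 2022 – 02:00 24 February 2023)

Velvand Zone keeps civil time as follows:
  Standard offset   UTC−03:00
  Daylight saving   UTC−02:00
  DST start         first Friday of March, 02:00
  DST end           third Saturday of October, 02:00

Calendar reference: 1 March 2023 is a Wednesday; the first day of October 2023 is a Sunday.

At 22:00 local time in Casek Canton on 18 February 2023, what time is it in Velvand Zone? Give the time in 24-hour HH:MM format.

13:00

18 February 2023 lies within the daylight-saving period (24 October 2022 – 24 February 2023), so Casek Canton is on daylight time, UTC+06:00.
22:00 Casek Canton − 6h = 16:00 UTC.
1 March 2023 is a Wednesday, so the first Friday is March 3.
1 October 2023 is a Sunday, so the first Saturday is October 7 and the third is October 21.
At the standard offset (UTC−03:00), 16:00 UTC − 3h = 13:00 Velvand Zone standard time.
The standard-time date in Velvand Zone, 18 February 2023, is outside the daylight-saving period (3 March – 21 October), so Velvand Zone is on standard time, UTC−03:00.
16:00 UTC − 3h = 13:00 Velvand Zone.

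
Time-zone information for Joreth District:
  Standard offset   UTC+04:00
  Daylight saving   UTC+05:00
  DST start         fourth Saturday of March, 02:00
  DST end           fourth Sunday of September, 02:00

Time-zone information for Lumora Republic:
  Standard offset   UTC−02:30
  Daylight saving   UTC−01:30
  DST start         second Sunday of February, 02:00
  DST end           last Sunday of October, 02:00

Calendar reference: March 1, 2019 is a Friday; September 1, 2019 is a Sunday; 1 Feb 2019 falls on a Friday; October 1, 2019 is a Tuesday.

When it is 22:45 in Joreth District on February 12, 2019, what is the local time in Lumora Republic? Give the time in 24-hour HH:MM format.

17:15

1 March 2019 is a Friday, so the first Saturday is March 2 and the fourth is March 23.
1 September 2019 is a Sunday, so the first Sunday is September 1 and the fourth is September 22.
February 12, 2019 does not fall between 23 March and 22 September, so daylight saving is not in effect and Joreth District is at UTC+04:00.
22:45 Joreth District − 4h = 18:45 UTC.
1 February 2019 is a Friday, so the first Sunday is February 3 and the second is February 10.
1 October 2019 is a Tuesday, so Sundays fall on 6, 13, 20, 27; the last is October 27.
At the standard offset (UTC−02:30), 18:45 UTC − 2h30m = 16:15 Lumora Republic standard time.
The standard-time date in Lumora Republic, February 12, 2019, falls between 10 February and 27 October, so daylight saving is in effect and Lumora Republic is at UTC−01:30.
18:45 UTC − 1h30m = 17:15 Lumora Republic.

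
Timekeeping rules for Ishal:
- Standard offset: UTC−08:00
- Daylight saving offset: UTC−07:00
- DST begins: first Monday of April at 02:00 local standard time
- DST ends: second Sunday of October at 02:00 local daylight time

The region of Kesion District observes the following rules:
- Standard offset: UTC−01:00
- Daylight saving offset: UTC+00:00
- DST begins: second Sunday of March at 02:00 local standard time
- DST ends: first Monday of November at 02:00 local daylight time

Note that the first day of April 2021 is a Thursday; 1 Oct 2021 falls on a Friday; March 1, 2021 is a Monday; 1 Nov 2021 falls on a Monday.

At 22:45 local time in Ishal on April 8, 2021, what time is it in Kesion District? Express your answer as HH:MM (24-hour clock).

1 April 2021 is a Thursday, so the first Monday is April 5.
1 October 2021 is a Friday, so the first Sunday is October 3 and the second is October 10.
April 8, 2021 falls between 5 April and 10 October, so daylight saving is in effect and Ishal is at UTC−07:00.
22:45 Ishal + 7h = 05:45 UTC (rolling into the next day, 9 April 2021).
1 March 2021 is a Monday, so the first Sunday is March 7 and the second is March 14.
1 November 2021 is a Monday, so the first Monday is November 1.
At the standard offset (UTC−01:00), 05:45 UTC − 1h = 04:45 Kesion District standard time.
The standard-time date in Kesion District, April 9, 2021, lies within the daylight-saving period (14 March – 1 November), so Kesion District is on daylight time, UTC+00:00.
05:45 UTC + 0h = 05:45 Kesion District.

05:45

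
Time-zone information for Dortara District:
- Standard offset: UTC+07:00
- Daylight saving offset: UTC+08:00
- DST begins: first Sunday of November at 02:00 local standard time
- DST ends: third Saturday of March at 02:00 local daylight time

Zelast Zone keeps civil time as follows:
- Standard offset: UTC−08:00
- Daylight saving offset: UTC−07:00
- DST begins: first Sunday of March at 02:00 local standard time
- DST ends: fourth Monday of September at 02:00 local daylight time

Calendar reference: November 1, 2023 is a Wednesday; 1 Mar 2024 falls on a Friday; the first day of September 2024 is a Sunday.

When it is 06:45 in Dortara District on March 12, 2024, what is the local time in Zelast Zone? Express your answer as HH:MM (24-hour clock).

15:45

1 November 2023 is a Wednesday, so the first Sunday is November 5.
1 March 2024 is a Friday, so the first Saturday is March 2 and the third is March 16.
March 12, 2024 falls between 5 November 2023 and 16 March 2024, so daylight saving is in effect and Dortara District is at UTC+08:00.
06:45 Dortara District − 8h = 22:45 UTC (rolling into the previous day, 11 March 2024).
1 March 2024 is a Friday, so the first Sunday is March 3.
1 September 2024 is a Sunday, so the first Monday is September 2 and the fourth is September 23.
At the standard offset (UTC−08:00), 22:45 UTC − 8h = 14:45 Zelast Zone standard time.
The standard-time date in Zelast Zone, March 11, 2024, falls between 3 March and 23 September, so daylight saving is in effect and Zelast Zone is at UTC−07:00.
22:45 UTC − 7h = 15:45 Zelast Zone.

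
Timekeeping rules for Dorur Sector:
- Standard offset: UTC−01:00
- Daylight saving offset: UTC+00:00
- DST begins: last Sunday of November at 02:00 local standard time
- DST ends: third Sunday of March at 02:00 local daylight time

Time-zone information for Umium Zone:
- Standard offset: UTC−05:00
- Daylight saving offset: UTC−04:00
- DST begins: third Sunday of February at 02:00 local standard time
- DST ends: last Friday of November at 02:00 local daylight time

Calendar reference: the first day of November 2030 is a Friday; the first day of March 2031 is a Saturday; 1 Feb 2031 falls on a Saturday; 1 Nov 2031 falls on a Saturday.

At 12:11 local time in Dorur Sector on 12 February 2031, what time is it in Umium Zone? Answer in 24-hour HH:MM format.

1 November 2030 is a Friday, so Sundays fall on 3, 10, 17, 24; the last is November 24.
1 March 2031 is a Saturday, so the first Sunday is March 2 and the third is March 16.
12 February 2031 lies within the daylight-saving period (24 November 2030 – 16 March 2031), so Dorur Sector is on daylight time, UTC+00:00.
12:11 Dorur Sector − 0h = 12:11 UTC.
1 February 2031 is a Saturday, so the first Sunday is February 2 and the third is February 16.
1 November 2031 is a Saturday, so Fridays fall on 7, 14, 21, 28; the last is November 28.
At the standard offset (UTC−05:00), 12:11 UTC − 5h = 07:11 Umium Zone standard time.
Daylight saving runs 16 February – 28 November; the standard-time date in Umium Zone, 12 February 2031, is outside that window, so Umium Zone is on standard time at UTC−05:00.
12:11 UTC − 5h = 07:11 Umium Zone.

07:11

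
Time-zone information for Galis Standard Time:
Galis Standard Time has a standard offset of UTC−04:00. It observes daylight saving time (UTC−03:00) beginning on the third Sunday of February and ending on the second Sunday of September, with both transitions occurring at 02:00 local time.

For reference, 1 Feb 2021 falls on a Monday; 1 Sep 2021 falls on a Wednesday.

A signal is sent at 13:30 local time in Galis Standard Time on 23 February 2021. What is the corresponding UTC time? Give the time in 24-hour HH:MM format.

16:30

1 February 2021 is a Monday, so the first Sunday is February 7 and the third is February 21.
1 September 2021 is a Wednesday, so the first Sunday is September 5 and the second is September 12.
23 February 2021 falls between 21 February and 12 September, so daylight saving is in effect and Galis Standard Time is at UTC−03:00.
13:30 local + 3h = 16:30 UTC.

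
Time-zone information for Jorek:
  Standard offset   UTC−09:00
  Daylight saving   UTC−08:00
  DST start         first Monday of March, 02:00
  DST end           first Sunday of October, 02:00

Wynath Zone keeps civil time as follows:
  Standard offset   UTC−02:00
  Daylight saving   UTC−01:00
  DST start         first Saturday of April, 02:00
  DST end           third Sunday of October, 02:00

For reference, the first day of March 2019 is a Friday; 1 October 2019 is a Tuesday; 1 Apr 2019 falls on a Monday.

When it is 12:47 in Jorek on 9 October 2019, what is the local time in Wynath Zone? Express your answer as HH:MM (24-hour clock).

20:47

1 March 2019 is a Friday, so the first Monday is March 4.
1 October 2019 is a Tuesday, so the first Sunday is October 6.
Daylight saving runs 4 March – 6 October; 9 October 2019 is outside that window, so Jorek is on standard time at UTC−09:00.
12:47 Jorek + 9h = 21:47 UTC.
1 April 2019 is a Monday, so the first Saturday is April 6.
1 October 2019 is a Tuesday, so the first Sunday is October 6 and the third is October 20.
At the standard offset (UTC−02:00), 21:47 UTC − 2h = 19:47 Wynath Zone standard time.
Daylight saving runs 6 April – 20 October; the standard-time date in Wynath Zone, 9 October 2019, is inside that window, so Wynath Zone is at UTC−01:00.
21:47 UTC − 1h = 20:47 Wynath Zone.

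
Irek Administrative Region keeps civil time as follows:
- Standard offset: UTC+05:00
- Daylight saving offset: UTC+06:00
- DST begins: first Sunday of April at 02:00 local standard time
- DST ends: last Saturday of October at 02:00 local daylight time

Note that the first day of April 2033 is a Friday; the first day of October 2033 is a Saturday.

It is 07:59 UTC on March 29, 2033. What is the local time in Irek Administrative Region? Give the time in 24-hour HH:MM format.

1 April 2033 is a Friday, so the first Sunday is April 3.
1 October 2033 is a Saturday, so Saturdays fall on 1, 8, 15, 22, 29; the last is October 29.
At the standard offset (UTC+05:00), 07:59 UTC + 5h = 12:59 Irek Administrative Region standard time.
Daylight saving runs 3 April – 29 October; the standard-time date in Irek Administrative Region, March 29, 2033, is outside that window, so Irek Administrative Region is on standard time at UTC+05:00.
07:59 UTC + 5h = 12:59 local.

12:59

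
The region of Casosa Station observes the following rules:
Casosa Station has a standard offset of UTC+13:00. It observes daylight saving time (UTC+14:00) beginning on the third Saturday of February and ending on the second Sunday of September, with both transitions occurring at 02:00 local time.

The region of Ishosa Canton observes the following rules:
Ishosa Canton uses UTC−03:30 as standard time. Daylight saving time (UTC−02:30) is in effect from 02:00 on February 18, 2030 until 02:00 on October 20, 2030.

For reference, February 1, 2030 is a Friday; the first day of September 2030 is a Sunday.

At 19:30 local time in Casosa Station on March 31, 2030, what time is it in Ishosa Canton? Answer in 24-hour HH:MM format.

1 February 2030 is a Friday, so the first Saturday is February 2 and the third is February 16.
1 September 2030 is a Sunday, so the first Sunday is September 1 and the second is September 8.
March 31, 2030 lies within the daylight-saving period (16 February – 8 September), so Casosa Station is on daylight time, UTC+14:00.
19:30 Casosa Station − 14h = 05:30 UTC.
At the standard offset (UTC−03:30), 05:30 UTC − 3h30m = 02:00 Ishosa Canton standard time.
Daylight saving runs 18 February – 20 October; the standard-time date in Ishosa Canton, March 31, 2030, is inside that window, so Ishosa Canton is at UTC−02:30.
05:30 UTC − 2h30m = 03:00 Ishosa Canton.

03:00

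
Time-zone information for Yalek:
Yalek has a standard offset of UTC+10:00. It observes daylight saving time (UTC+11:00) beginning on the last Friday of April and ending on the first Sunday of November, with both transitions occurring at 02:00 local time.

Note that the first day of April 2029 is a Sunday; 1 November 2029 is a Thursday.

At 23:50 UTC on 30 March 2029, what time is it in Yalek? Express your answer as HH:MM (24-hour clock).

09:50

1 April 2029 is a Sunday, so Fridays fall on 6, 13, 20, 27; the last is April 27.
1 November 2029 is a Thursday, so the first Sunday is November 4.
At the standard offset (UTC+10:00), 23:50 UTC + 10h = 09:50 Yalek standard time (rolling into the next day, 31 March 2029).
The standard-time date in Yalek, 31 March 2029, does not fall between 27 April and 4 November, so daylight saving is not in effect and Yalek is at UTC+10:00.
23:50 UTC + 10h = 09:50 local (rolling into the next day, 31 March 2029).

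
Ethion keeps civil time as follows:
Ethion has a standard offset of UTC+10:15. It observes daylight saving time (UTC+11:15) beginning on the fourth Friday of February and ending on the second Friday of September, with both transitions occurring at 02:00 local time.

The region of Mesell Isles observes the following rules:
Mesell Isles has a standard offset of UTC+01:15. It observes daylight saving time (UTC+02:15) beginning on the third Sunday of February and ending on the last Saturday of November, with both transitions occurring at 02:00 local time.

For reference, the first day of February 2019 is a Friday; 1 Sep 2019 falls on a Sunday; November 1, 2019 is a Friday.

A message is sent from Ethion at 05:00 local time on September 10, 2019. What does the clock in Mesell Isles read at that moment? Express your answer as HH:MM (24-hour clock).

20:00

1 February 2019 is a Friday, so the first Friday is February 1 and the fourth is February 22.
1 September 2019 is a Sunday, so the first Friday is September 6 and the second is September 13.
September 10, 2019 falls between 22 February and 13 September, so daylight saving is in effect and Ethion is at UTC+11:15.
05:00 Ethion − 11h15m = 17:45 UTC (rolling into the previous day, 9 September 2019).
1 February 2019 is a Friday, so the first Sunday is February 3 and the third is February 17.
1 November 2019 is a Friday, so Saturdays fall on 2, 9, 16, 23, 30; the last is November 30.
At the standard offset (UTC+01:15), 17:45 UTC + 1h15m = 19:00 Mesell Isles standard time.
The standard-time date in Mesell Isles, September 9, 2019, lies within the daylight-saving period (17 February – 30 November), so Mesell Isles is on daylight time, UTC+02:15.
17:45 UTC + 2h15m = 20:00 Mesell Isles.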